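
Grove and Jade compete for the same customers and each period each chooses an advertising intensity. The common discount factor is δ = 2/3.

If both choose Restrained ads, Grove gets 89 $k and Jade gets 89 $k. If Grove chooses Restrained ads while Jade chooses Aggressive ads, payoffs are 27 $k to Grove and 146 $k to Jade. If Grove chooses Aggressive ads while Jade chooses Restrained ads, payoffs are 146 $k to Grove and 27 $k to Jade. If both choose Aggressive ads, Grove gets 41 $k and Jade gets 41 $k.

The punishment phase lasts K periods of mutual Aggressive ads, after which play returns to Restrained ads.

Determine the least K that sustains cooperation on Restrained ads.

3

IC: δ(1−δ^K)/(1−δ) ≥ (146−89)/(89−41) = 19/16.
With δ = 2/3: need 1 − δ^K ≥ 19/16·(1−2/3)/(2/3), i.e. δ^K ≤ 0.4062.
Since (2/3)^2 = 0.4444 and (2/3)^3 = 0.2963, the smallest such K is 3.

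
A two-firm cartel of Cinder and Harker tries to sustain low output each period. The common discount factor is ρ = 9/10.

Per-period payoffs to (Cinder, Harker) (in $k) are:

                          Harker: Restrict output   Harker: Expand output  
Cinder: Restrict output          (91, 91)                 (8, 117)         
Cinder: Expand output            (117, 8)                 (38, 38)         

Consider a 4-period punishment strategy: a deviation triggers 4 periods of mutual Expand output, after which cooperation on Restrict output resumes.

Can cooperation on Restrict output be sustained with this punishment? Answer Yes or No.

Yes

A one-shot deviation gives 117 now, then 38 for 4 periods, then back to 91.
Gain from deviating: (117−91) today; loss: (91−38) in each of the next 4 periods.
No-deviation condition: (91−38)(ρ+…+ρ^4) ≥ 117−91, i.e. ρ+…+ρ^4 ≥ 26/53.
At ρ = 9/10: ρ+…+ρ^4 = 3.0951 ≥ 0.4906.
So cooperation is sustainable.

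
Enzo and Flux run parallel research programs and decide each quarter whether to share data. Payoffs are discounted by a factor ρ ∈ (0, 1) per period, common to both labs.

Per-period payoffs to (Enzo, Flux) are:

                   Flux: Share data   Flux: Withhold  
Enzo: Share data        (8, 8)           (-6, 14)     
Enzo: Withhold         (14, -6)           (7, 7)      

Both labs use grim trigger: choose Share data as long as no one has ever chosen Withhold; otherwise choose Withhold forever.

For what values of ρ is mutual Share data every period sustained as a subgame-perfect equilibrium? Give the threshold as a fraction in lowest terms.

6/7

Under grim trigger the critical discount factor is (T−C)/(T−P) with T = 14, C = 8, P = 7.
ρ* = (14−8)/(14−7) = 6/7.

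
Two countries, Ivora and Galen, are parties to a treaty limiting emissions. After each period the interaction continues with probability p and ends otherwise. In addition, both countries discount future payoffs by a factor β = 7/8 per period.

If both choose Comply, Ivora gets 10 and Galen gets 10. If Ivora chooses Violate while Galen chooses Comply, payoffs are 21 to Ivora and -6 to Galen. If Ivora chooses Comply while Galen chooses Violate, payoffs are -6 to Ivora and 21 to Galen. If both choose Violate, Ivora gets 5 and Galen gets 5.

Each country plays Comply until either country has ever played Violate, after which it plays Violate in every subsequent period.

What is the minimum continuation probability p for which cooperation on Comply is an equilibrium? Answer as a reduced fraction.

11/14

Expected continuation weight on next period's payoff is β·p = 7/8·p, which plays the role of the discount factor.
Cooperation requires 7/8·p ≥ (21−10)/(21−5) = 11/16, hence p ≥ 11/14.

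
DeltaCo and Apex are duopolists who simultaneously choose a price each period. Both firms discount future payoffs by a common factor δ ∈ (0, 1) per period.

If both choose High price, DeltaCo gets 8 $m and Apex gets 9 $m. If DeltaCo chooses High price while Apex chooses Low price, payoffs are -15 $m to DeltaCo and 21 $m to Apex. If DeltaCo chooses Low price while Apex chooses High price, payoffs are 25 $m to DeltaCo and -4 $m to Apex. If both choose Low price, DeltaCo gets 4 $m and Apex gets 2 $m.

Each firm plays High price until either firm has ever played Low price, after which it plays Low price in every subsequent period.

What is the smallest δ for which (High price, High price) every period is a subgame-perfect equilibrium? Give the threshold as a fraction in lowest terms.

For DeltaCo: deviation gain 25−8 = 17, per-period punishment loss 8−4 = 4. IC gives δ ≥ 17/21.
For Apex: gain 12, loss 7 per period, so δ ≥ 12/19.
The tighter constraint is DeltaCo's, so cooperation needs δ ≥ 17/21.

17/21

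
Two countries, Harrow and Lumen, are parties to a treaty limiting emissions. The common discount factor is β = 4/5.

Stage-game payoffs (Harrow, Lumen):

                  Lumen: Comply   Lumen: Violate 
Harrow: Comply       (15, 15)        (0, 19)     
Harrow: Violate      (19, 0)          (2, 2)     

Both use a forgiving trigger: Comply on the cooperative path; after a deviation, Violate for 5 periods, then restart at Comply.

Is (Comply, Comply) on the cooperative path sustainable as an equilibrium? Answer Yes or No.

Yes

A one-shot deviation gives 19 now, then 2 for 5 periods, then back to 15.
Gain from deviating: (19−15) today; loss: (15−2) in each of the next 5 periods.
No-deviation condition: (15−2)(β+…+β^5) ≥ 19−15, i.e. β+…+β^5 ≥ 4/13.
At β = 4/5: β+…+β^5 = 2.6893 ≥ 0.3077.
So cooperation is sustainable.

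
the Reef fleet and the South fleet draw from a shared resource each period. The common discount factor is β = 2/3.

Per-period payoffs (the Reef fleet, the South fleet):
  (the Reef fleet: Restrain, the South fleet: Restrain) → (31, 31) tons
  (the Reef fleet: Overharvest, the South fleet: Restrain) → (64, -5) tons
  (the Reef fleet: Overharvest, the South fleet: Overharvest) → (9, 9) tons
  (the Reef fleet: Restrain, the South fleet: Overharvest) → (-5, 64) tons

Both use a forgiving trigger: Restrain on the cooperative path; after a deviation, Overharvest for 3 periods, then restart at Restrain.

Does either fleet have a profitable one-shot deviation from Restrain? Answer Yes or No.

Yes

IC: β+…+β^3 ≥ (64−31)/(31−9) = 3/2.
At β = 2/3: partial sum = 1.4074 < 1.5000. Cooperation not sustainable.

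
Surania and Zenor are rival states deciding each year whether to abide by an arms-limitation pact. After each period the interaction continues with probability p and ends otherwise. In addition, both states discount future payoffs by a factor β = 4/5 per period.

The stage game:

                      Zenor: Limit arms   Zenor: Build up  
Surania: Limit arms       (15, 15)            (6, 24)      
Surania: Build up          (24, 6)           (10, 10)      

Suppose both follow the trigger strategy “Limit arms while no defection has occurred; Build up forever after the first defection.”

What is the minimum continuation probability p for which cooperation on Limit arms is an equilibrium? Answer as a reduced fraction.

45/56

Expected continuation weight on next period's payoff is β·p = 4/5·p, which plays the role of the discount factor.
Cooperation requires 4/5·p ≥ (24−15)/(24−10) = 9/14, hence p ≥ 45/56.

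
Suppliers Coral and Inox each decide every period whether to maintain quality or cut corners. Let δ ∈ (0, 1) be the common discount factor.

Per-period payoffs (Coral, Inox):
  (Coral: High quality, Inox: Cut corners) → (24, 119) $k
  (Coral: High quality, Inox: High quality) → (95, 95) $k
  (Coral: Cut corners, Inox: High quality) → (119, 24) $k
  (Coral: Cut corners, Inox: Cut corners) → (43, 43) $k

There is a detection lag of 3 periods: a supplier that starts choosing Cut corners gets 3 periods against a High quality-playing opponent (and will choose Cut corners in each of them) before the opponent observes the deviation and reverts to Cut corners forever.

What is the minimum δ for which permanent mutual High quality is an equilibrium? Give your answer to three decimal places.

A deviator earns 119 for 3 periods, then 43 forever; cooperating earns 95 forever. Multiplying the IC by (1−δ):
95 ≥ 119(1−δ^3) + 43δ^3, so 76·δ^3 ≥ 24 and δ^3 ≥ 6/19.
δ ≥ (6/19)^(1/3) ≈ 0.681.

0.681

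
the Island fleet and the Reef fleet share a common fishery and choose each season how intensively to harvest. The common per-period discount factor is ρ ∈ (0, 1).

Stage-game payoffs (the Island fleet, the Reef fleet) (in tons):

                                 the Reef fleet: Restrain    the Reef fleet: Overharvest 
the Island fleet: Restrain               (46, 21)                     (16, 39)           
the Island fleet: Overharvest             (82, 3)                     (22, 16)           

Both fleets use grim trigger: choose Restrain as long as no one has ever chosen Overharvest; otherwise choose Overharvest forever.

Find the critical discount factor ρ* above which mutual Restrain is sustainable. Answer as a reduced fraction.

the Island fleet's threshold: (82−46)/(82−22) = 3/5.
the Reef fleet's threshold: (39−21)/(39−16) = 18/23.
3/5 < 18/23, so the Reef fleet binds and ρ* = 18/23.

18/23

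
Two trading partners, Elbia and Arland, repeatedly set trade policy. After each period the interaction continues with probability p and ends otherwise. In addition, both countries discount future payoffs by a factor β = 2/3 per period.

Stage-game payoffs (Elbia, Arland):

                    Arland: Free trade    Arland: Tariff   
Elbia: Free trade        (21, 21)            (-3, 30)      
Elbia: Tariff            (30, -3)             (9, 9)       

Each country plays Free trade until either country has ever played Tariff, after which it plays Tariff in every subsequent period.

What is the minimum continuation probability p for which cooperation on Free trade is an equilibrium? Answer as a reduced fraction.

9/14

Expected continuation weight on next period's payoff is β·p = 2/3·p, which plays the role of the discount factor.
Cooperation requires 2/3·p ≥ (30−21)/(30−9) = 3/7, hence p ≥ 9/14.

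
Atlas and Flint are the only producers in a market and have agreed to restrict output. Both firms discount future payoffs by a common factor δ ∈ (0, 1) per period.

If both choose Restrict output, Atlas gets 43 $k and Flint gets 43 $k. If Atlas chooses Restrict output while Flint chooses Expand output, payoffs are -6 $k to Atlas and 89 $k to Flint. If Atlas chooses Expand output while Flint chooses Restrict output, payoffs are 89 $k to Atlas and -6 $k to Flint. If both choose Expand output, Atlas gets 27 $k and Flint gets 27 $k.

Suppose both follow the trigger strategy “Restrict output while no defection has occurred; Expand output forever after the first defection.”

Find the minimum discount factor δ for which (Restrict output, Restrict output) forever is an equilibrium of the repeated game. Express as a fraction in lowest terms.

23/31

One-period gain from deviating is 89 − 43 = 46. The loss is 43 − 27 = 16 in every subsequent period, with present value 16·δ/(1−δ).
Deviation is unprofitable when 16·δ/(1−δ) ≥ 46, i.e. δ/(1−δ) ≥ 23/8.
Equivalently δ ≥ 46/(46+16) = 23/31.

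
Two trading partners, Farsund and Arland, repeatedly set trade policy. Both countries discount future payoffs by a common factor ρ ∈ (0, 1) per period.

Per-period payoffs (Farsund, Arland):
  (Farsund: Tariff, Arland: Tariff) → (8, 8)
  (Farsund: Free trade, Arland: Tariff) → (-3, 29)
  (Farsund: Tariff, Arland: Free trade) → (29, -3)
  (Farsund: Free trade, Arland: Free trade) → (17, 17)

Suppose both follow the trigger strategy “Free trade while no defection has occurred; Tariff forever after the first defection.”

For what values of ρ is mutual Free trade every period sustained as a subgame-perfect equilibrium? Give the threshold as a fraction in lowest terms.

One-period gain from deviating is 29 − 17 = 12. The loss is 17 − 8 = 9 in every subsequent period, with present value 9·ρ/(1−ρ).
Deviation is unprofitable when 9·ρ/(1−ρ) ≥ 12, i.e. ρ/(1−ρ) ≥ 4/3.
Equivalently ρ ≥ 12/(12+9) = 4/7.

4/7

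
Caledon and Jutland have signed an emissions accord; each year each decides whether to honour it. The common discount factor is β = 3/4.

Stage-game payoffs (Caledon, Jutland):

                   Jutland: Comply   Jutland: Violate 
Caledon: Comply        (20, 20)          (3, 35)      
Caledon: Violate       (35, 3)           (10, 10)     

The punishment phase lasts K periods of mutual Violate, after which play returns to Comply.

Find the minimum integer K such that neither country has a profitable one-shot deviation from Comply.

IC: β(1−β^K)/(1−β) ≥ (35−20)/(20−10) = 3/2.
With β = 3/4: need 1 − β^K ≥ 3/2·(1−3/4)/(3/4), i.e. β^K ≤ 0.5000.
Since (3/4)^2 = 0.5625 and (3/4)^3 = 0.4219, the smallest such K is 3.

3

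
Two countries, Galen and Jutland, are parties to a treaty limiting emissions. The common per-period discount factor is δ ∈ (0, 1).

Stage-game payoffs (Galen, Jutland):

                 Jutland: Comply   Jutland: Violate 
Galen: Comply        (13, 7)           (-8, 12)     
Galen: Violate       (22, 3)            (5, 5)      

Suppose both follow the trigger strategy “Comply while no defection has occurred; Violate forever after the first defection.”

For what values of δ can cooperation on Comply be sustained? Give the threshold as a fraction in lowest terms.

Galen: cooperation gives 13 each period; deviation gives 22 once then 5 forever.
  13/(1−δ) ≥ 22 + 5δ/(1−δ) ⇒ δ ≥ 9/17.
Jutland: cooperation gives 7 each period; deviation gives 12 once then 5 forever.
  δ ≥ 5/7.
Both must hold, so the binding constraint is Jutland's: δ ≥ 5/7.

5/7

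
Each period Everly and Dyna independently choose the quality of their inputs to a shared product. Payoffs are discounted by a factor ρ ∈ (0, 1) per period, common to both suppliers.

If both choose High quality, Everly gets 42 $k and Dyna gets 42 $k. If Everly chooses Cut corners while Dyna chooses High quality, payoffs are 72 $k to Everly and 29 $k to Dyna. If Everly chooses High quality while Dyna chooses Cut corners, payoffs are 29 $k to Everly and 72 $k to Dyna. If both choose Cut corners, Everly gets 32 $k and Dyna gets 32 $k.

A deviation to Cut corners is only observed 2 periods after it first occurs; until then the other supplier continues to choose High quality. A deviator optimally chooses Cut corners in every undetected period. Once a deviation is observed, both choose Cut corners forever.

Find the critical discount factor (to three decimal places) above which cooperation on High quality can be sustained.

A deviator earns 72 for 2 periods, then 32 forever; cooperating earns 42 forever. Multiplying the IC by (1−ρ):
42 ≥ 72(1−ρ^2) + 32ρ^2, so 40·ρ^2 ≥ 30 and ρ^2 ≥ 3/4.
ρ ≥ (3/4)^(1/2) ≈ 0.866.

0.866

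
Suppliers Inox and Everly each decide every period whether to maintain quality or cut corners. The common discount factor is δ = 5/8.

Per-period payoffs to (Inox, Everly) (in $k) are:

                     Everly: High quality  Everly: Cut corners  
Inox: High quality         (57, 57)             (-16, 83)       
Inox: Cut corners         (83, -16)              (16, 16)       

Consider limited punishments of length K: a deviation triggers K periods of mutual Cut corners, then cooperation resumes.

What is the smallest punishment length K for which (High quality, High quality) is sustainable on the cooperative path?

2

No profitable deviation requires (57−16)(δ+…+δ^K) ≥ 83−57, i.e. δ+…+δ^K ≥ 26/41 ≈ 0.6341.
With δ = 5/8, the partial sums are K=1: 0.6250, K=2: 1.0156.
K = 2 is the first length at which the sum reaches 0.6341.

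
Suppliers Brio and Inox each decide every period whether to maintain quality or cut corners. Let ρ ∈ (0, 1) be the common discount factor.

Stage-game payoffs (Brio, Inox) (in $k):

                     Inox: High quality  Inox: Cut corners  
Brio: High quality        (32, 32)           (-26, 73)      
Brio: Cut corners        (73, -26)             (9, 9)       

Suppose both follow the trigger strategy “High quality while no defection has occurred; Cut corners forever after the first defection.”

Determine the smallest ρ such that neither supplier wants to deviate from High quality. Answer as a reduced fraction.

Cooperation forever yields 32 each period: 32/(1−ρ).
Deviating yields 73 once, then 9 forever: 73 + 9ρ/(1−ρ).
No profitable deviation requires 32/(1−ρ) ≥ 73 + 9ρ/(1−ρ).
Multiplying by (1−ρ): 32 ≥ 73(1−ρ) + 9ρ = 73 − 64ρ.
So 64ρ ≥ 41, i.e. ρ ≥ 41/64.

41/64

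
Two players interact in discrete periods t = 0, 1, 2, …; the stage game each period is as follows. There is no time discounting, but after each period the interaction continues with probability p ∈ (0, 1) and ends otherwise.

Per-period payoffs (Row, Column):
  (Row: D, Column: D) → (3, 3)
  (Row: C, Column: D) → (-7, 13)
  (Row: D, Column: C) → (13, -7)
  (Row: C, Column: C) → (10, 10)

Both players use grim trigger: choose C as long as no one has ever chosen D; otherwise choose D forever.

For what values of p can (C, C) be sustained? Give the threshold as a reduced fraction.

With no time discounting, the continuation probability p plays the role of the discount factor.
Grim-trigger IC: 10/(1−p) ≥ 13 + 3p/(1−p) ⇒ p ≥ (13−10)/(13−3) = 3/10.

3/10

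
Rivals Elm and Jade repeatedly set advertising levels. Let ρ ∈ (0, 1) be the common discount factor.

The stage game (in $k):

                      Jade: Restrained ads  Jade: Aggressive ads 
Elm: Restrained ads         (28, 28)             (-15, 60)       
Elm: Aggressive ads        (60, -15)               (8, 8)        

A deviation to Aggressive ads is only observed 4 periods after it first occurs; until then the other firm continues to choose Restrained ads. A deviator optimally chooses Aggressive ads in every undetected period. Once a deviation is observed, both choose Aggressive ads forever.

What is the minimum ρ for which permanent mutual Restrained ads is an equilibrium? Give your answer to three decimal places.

A deviator earns 60 for 4 periods, then 8 forever; cooperating earns 28 forever. Multiplying the IC by (1−ρ):
28 ≥ 60(1−ρ^4) + 8ρ^4, so 52·ρ^4 ≥ 32 and ρ^4 ≥ 8/13.
ρ ≥ (8/13)^(1/4) ≈ 0.886.

0.886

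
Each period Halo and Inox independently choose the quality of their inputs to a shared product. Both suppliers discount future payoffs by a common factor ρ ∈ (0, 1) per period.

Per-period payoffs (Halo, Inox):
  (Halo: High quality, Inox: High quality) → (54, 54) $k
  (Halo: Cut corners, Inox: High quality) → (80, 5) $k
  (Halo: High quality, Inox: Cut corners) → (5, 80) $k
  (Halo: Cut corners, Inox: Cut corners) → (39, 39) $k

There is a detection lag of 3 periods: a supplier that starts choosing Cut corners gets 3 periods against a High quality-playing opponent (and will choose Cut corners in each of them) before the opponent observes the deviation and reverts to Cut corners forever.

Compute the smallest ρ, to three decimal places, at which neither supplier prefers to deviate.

The best deviation is to choose Cut corners for all 3 undetected periods, earning 80 each, then 39 forever once detected.
Deviation value: 80(1−ρ^3)/(1−ρ) + 39ρ^3/(1−ρ); cooperation value: 54/(1−ρ).
IC: 54 ≥ 80(1−ρ^3) + 39ρ^3 = 80 − 41ρ^3.
So ρ^3 ≥ 26/41, giving ρ ≥ (26/41)^(1/3) ≈ 0.859.

0.859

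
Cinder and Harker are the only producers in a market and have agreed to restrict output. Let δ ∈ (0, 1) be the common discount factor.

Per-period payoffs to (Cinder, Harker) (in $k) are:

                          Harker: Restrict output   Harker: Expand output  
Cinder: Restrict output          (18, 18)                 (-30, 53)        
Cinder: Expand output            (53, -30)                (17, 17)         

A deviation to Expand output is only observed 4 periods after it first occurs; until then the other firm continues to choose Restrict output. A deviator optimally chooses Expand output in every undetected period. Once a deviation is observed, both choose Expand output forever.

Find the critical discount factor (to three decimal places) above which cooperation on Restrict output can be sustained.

A deviator earns 53 for 4 periods, then 17 forever; cooperating earns 18 forever. Multiplying the IC by (1−δ):
18 ≥ 53(1−δ^4) + 17δ^4, so 36·δ^4 ≥ 35 and δ^4 ≥ 35/36.
δ ≥ (35/36)^(1/4) ≈ 0.993.

0.993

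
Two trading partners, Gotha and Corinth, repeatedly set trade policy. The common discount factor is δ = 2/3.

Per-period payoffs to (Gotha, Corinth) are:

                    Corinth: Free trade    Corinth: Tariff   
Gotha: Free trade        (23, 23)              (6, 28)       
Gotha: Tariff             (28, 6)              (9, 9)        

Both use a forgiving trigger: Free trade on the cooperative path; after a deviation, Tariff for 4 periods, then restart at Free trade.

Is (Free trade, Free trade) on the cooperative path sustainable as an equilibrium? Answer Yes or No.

Comparing payoff streams over the 5 periods until play realigns: cooperate → 23(1+δ+…+δ^4); deviate → 28 + 9(δ+…+δ^4).
Cooperation is sustained iff (23−9)(δ+…+δ^4) ≥ 28−23.
δ+…+δ^4 = 2/3·(1−(2/3)^4)/(1−2/3) = 1.6049, and (28−23)/(23−9) = 0.3571.
1.6049 ≥ 0.3571, so cooperation is sustainable.

Yes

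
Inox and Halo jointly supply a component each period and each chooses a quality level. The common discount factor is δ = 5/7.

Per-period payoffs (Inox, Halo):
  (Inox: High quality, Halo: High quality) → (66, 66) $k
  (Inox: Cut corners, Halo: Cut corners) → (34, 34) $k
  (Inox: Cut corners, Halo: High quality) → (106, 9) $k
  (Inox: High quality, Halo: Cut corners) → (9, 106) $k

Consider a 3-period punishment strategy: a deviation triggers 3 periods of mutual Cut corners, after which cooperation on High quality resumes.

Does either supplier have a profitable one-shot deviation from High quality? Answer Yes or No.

A one-shot deviation gives 106 now, then 34 for 3 periods, then back to 66.
Gain from deviating: (106−66) today; loss: (66−34) in each of the next 3 periods.
No-deviation condition: (66−34)(δ+…+δ^3) ≥ 106−66, i.e. δ+…+δ^3 ≥ 5/4.
At δ = 5/7: δ+…+δ^3 = 1.5889 ≥ 1.2500.
So cooperation is sustainable.

No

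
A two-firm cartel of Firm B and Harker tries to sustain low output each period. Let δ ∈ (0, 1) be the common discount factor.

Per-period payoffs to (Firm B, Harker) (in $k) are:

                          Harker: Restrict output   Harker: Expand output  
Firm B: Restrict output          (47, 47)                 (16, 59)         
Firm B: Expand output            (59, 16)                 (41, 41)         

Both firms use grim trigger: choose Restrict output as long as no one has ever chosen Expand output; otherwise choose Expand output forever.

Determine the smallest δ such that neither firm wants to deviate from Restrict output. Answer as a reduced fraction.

2/3

One-period gain from deviating is 59 − 47 = 12. The loss is 47 − 41 = 6 in every subsequent period, with present value 6·δ/(1−δ).
Deviation is unprofitable when 6·δ/(1−δ) ≥ 12, i.e. δ/(1−δ) ≥ 2.
Equivalently δ ≥ 12/(12+6) = 2/3.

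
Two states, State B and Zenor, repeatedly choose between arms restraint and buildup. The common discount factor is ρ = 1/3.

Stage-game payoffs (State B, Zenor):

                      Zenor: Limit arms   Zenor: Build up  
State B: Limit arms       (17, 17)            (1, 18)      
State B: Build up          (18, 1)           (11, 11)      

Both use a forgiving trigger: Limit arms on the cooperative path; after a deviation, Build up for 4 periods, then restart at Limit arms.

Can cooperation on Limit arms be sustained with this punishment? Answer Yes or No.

Yes

IC: ρ+…+ρ^4 ≥ (18−17)/(17−11) = 1/6.
At ρ = 1/3: partial sum = 0.4938 ≥ 0.1667. Cooperation sustainable.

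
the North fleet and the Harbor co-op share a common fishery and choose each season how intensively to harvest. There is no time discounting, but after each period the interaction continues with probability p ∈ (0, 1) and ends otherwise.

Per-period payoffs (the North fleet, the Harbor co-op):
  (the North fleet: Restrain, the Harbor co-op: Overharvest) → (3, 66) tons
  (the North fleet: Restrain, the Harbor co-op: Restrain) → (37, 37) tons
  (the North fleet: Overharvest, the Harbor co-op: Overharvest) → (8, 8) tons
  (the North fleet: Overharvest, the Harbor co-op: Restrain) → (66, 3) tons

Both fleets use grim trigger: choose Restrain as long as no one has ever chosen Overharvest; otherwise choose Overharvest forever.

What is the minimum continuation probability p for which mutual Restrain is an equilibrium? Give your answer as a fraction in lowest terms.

With no time discounting, the continuation probability p plays the role of the discount factor.
Grim-trigger IC: 37/(1−p) ≥ 66 + 8p/(1−p) ⇒ p ≥ (66−37)/(66−8) = 1/2.

1/2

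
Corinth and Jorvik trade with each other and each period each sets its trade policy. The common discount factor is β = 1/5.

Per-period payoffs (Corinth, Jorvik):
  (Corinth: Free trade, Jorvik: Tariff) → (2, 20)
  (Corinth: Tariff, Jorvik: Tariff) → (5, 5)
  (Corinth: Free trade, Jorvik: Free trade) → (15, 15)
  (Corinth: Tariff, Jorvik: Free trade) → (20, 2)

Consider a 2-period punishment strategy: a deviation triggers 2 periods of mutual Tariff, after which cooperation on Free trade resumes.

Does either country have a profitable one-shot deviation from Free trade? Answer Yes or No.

Yes

Comparing payoff streams over the 3 periods until play realigns: cooperate → 15(1+β+…+β^2); deviate → 20 + 5(β+…+β^2).
Cooperation is sustained iff (15−5)(β+…+β^2) ≥ 20−15.
β+…+β^2 = 1/5·(1−(1/5)^2)/(1−1/5) = 0.2400, and (20−15)/(15−5) = 0.5000.
0.2400 < 0.5000, so cooperation is not sustainable.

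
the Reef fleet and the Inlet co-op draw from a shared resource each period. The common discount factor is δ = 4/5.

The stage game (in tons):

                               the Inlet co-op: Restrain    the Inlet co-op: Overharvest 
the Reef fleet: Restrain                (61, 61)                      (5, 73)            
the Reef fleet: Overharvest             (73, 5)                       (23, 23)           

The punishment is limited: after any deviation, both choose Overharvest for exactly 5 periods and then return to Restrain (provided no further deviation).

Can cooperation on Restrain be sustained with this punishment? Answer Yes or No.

Yes

A one-shot deviation gives 73 now, then 23 for 5 periods, then back to 61.
Gain from deviating: (73−61) today; loss: (61−23) in each of the next 5 periods.
No-deviation condition: (61−23)(δ+…+δ^5) ≥ 73−61, i.e. δ+…+δ^5 ≥ 6/19.
At δ = 4/5: δ+…+δ^5 = 2.6893 ≥ 0.3158.
So cooperation is sustainable.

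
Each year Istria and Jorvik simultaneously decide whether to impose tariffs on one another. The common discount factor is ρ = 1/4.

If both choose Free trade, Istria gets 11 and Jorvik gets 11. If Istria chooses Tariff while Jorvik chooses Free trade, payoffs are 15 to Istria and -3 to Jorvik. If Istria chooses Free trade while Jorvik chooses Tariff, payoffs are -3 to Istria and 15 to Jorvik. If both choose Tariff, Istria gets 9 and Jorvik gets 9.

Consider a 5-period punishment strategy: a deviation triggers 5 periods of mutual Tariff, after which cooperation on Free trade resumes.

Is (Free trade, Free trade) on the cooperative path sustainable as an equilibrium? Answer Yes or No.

No

Comparing payoff streams over the 6 periods until play realigns: cooperate → 11(1+ρ+…+ρ^5); deviate → 15 + 9(ρ+…+ρ^5).
Cooperation is sustained iff (11−9)(ρ+…+ρ^5) ≥ 15−11.
ρ+…+ρ^5 = 1/4·(1−(1/4)^5)/(1−1/4) = 0.3330, and (15−11)/(11−9) = 2.0000.
0.3330 < 2.0000, so cooperation is not sustainable.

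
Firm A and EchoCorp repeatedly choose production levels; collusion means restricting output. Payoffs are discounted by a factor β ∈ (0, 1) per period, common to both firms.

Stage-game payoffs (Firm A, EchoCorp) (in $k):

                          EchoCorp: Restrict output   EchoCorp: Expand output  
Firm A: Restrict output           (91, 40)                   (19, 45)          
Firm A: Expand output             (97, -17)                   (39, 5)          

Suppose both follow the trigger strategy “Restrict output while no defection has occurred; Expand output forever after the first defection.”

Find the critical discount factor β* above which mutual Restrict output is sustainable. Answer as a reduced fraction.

Firm A's threshold: (97−91)/(97−39) = 3/29.
EchoCorp's threshold: (45−40)/(45−5) = 1/8.
3/29 < 1/8, so EchoCorp binds and β* = 1/8.

1/8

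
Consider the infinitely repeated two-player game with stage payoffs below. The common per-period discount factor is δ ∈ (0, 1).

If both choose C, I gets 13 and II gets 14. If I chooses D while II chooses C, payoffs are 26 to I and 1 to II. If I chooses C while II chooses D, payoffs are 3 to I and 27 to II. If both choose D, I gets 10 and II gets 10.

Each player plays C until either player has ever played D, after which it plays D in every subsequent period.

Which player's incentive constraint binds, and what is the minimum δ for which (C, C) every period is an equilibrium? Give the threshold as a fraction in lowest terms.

I; δ ≥ 13/16

I: cooperation gives 13 each period; deviation gives 26 once then 10 forever.
  13/(1−δ) ≥ 26 + 10δ/(1−δ) ⇒ δ ≥ 13/16.
II: cooperation gives 14 each period; deviation gives 27 once then 10 forever.
  δ ≥ 13/17.
Both must hold, so the binding constraint is I's: δ ≥ 13/16.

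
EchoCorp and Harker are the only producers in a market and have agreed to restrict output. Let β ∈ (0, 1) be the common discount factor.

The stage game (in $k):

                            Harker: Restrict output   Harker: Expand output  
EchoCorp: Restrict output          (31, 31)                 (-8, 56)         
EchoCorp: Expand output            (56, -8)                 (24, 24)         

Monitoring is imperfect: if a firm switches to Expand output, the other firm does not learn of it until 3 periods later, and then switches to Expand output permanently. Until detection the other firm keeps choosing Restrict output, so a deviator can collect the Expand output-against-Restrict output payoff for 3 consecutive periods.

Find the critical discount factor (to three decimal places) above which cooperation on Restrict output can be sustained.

A deviator earns 56 for 3 periods, then 24 forever; cooperating earns 31 forever. Multiplying the IC by (1−β):
31 ≥ 56(1−β^3) + 24β^3, so 32·β^3 ≥ 25 and β^3 ≥ 25/32.
β ≥ (25/32)^(1/3) ≈ 0.921.

0.921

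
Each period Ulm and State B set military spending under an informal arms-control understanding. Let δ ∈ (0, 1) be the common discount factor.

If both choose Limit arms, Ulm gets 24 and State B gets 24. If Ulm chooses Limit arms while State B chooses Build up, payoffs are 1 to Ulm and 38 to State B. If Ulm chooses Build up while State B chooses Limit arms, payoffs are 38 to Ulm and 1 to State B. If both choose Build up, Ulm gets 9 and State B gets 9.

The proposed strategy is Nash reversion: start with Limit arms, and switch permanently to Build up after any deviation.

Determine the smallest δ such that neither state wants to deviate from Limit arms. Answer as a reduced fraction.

One-period gain from deviating is 38 − 24 = 14. The loss is 24 − 9 = 15 in every subsequent period, with present value 15·δ/(1−δ).
Deviation is unprofitable when 15·δ/(1−δ) ≥ 14, i.e. δ/(1−δ) ≥ 14/15.
Equivalently δ ≥ 14/(14+15) = 14/29.

14/29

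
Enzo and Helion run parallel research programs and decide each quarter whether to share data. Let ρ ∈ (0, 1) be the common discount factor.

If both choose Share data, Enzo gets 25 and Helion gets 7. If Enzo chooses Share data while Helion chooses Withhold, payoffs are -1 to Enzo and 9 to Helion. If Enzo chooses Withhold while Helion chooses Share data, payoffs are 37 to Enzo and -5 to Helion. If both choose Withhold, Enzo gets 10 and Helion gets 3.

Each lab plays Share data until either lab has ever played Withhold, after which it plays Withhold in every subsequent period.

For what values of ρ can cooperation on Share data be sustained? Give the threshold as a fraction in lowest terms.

4/9

Enzo's threshold: (37−25)/(37−10) = 4/9.
Helion's threshold: (9−7)/(9−3) = 1/3.
4/9 > 1/3, so Enzo binds and ρ* = 4/9.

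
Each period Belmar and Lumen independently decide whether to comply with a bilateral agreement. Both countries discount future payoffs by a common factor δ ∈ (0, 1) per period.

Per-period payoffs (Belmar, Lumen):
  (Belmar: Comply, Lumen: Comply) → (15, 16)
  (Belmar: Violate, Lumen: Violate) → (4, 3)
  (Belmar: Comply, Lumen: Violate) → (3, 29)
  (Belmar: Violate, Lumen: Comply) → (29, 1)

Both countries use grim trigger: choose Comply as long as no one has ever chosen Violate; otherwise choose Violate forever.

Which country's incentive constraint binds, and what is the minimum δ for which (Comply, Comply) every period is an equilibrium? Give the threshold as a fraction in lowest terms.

Belmar; δ ≥ 14/25

Belmar: cooperation gives 15 each period; deviation gives 29 once then 4 forever.
  15/(1−δ) ≥ 29 + 4δ/(1−δ) ⇒ δ ≥ 14/25.
Lumen: cooperation gives 16 each period; deviation gives 29 once then 3 forever.
  δ ≥ 13/26 = 1/2.
Both must hold, so the binding constraint is Belmar's: δ ≥ 14/25.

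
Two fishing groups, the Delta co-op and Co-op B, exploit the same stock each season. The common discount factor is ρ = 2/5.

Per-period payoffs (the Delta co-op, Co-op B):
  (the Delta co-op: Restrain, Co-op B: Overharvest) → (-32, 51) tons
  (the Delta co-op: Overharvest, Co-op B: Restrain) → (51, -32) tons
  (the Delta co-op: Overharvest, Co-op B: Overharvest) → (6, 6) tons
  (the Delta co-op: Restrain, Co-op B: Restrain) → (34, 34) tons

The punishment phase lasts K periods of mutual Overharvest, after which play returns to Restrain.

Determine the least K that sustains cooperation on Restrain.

3

Need Σ_{k=1}^{K} ρ^k ≥ (51−34)/(34−6) = 0.6071 at ρ = 2/5.
At K = 2 the sum is 0.5600 < 0.6071; at K = 3 it is 0.6240 ≥ 0.6071.
So the minimum punishment length is K = 3.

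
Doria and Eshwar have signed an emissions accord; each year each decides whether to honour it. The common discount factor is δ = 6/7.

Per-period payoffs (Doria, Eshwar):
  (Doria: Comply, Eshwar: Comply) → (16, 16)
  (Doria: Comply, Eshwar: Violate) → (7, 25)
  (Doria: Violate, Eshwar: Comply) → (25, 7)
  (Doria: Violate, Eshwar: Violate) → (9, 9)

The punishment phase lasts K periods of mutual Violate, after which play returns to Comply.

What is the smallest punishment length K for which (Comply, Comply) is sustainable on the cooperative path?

2

IC: δ(1−δ^K)/(1−δ) ≥ (25−16)/(16−9) = 9/7.
With δ = 6/7: need 1 − δ^K ≥ 9/7·(1−6/7)/(6/7), i.e. δ^K ≤ 0.7857.
Since (6/7)^1 = 0.8571 and (6/7)^2 = 0.7347, the smallest such K is 2.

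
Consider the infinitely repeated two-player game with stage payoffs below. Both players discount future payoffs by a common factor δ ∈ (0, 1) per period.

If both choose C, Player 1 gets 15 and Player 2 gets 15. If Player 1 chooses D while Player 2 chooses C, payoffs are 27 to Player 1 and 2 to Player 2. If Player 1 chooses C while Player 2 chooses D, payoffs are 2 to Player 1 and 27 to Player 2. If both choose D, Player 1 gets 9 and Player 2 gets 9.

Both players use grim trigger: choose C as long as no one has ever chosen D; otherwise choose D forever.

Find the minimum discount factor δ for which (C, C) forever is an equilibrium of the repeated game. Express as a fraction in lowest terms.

2/3

Under grim trigger the critical discount factor is (T−C)/(T−P) with T = 27, C = 15, P = 9.
δ* = (27−15)/(27−9) = 12/18 = 2/3.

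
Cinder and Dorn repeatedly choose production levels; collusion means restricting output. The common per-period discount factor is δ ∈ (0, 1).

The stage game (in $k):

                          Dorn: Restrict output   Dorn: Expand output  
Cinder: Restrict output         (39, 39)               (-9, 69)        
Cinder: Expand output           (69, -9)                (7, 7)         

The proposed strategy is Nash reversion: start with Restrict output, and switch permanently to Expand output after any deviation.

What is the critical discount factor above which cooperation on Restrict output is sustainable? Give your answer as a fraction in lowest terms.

39/(1−δ) ≥ 69 + 7δ/(1−δ)
39 ≥ 69 − 62δ
δ ≥ 30/62 = 15/31.

15/31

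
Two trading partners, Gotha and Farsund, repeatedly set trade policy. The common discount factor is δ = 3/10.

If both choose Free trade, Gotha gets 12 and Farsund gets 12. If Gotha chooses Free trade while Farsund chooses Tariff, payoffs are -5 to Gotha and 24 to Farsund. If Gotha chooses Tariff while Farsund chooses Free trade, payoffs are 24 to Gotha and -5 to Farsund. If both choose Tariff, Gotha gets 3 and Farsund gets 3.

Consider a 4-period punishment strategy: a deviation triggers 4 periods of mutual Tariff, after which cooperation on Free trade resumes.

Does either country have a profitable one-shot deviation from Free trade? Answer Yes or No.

Yes

Comparing payoff streams over the 5 periods until play realigns: cooperate → 12(1+δ+…+δ^4); deviate → 24 + 3(δ+…+δ^4).
Cooperation is sustained iff (12−3)(δ+…+δ^4) ≥ 24−12.
δ+…+δ^4 = 3/10·(1−(3/10)^4)/(1−3/10) = 0.4251, and (24−12)/(12−3) = 1.3333.
0.4251 < 1.3333, so cooperation is not sustainable.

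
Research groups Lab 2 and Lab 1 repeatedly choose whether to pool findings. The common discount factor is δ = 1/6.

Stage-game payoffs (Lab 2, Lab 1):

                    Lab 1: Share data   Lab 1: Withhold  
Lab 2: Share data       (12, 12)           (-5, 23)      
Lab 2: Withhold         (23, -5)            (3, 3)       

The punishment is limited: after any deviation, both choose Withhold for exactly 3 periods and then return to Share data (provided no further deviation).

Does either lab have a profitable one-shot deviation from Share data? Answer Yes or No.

A one-shot deviation gives 23 now, then 3 for 3 periods, then back to 12.
Gain from deviating: (23−12) today; loss: (12−3) in each of the next 3 periods.
No-deviation condition: (12−3)(δ+…+δ^3) ≥ 23−12, i.e. δ+…+δ^3 ≥ 11/9.
At δ = 1/6: δ+…+δ^3 = 0.1991 < 1.2222.
So cooperation is not sustainable.

Yes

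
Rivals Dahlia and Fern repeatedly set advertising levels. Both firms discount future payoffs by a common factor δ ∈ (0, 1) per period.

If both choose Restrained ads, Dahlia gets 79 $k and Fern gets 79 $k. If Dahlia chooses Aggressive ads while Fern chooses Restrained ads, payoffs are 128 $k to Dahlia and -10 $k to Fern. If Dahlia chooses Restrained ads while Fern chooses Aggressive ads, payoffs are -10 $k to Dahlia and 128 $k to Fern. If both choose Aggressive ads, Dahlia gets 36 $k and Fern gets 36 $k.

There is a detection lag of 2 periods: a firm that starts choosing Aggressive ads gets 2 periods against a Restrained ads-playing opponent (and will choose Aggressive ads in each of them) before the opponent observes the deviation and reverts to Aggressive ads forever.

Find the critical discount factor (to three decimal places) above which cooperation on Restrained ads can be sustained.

0.730

The best deviation is to choose Aggressive ads for all 2 undetected periods, earning 128 each, then 36 forever once detected.
Deviation value: 128(1−δ^2)/(1−δ) + 36δ^2/(1−δ); cooperation value: 79/(1−δ).
IC: 79 ≥ 128(1−δ^2) + 36δ^2 = 128 − 92δ^2.
So δ^2 ≥ 49/92, giving δ ≥ (49/92)^(1/2) ≈ 0.730.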